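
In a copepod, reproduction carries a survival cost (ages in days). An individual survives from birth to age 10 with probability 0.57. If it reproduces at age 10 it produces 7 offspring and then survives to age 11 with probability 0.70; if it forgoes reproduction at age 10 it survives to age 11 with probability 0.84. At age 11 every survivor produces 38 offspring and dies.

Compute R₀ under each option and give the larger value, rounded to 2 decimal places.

19.15

breed at age 10: R₀ = 0.57 × (7 + 0.70 × 38) = 0.57 × 33.6000 = 19.1520
delay to age 11: R₀ = 0.57 × (0.84 × 38) = 0.57 × 31.9200 = 18.1944
Higher: breed at age 10 (19.1520).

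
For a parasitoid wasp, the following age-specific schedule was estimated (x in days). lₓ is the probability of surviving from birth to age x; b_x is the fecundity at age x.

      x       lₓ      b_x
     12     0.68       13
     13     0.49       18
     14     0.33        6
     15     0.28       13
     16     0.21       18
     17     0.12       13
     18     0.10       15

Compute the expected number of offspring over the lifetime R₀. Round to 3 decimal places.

30.120

R₀ = Σ lₓ b_x:
  age 12: 0.68 × 13 = 8.8400
  age 13: 0.49 × 18 = 8.8200
  age 14: 0.33 × 6 = 1.9800
  age 15: 0.28 × 13 = 3.6400
  age 16: 0.21 × 18 = 3.7800
  age 17: 0.12 × 13 = 1.5600
  age 18: 0.10 × 15 = 1.5000
R₀ = 8.8400 + 8.8200 + 1.9800 + 3.6400 + 3.7800 + 1.5600 + 1.5000 = 30.1200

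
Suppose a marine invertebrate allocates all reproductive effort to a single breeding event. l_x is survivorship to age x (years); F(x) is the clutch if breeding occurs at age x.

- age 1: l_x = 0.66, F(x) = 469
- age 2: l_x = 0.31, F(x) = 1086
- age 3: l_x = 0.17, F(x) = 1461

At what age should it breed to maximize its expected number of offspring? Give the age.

Expected offspring if breeding at age x = l_x × F(x):
  age 1: 0.66 × 469 = 309.540
  age 2: 0.31 × 1086 = 336.660
  age 3: 0.17 × 1461 = 248.370
Maximum at age 2 (336.660).

2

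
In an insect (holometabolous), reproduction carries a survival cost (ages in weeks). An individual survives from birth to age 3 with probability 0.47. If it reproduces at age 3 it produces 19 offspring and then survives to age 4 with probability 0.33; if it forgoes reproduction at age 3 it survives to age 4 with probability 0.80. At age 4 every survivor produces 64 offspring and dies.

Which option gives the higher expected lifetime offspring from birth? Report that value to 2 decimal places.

breed at age 3: R₀ = 0.47 × (19 + 0.33 × 64) = 0.47 × 40.1200 = 18.8564
delay to age 4: R₀ = 0.47 × (0.80 × 64) = 0.47 × 51.2000 = 24.0640
Higher: delay to age 4 (24.0640).

24.06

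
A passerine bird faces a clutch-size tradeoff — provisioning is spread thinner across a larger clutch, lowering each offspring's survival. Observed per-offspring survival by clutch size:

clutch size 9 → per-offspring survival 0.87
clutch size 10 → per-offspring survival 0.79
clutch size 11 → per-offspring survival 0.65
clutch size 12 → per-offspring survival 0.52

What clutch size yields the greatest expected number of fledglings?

10

Expected fledglings = c × s(c):
  c=9: 9 × 0.87 = 7.830
  c=10: 10 × 0.79 = 7.900
  c=11: 11 × 0.65 = 7.150
  c=12: 12 × 0.52 = 6.240
Maximum at c = 10 (7.900 fledglings).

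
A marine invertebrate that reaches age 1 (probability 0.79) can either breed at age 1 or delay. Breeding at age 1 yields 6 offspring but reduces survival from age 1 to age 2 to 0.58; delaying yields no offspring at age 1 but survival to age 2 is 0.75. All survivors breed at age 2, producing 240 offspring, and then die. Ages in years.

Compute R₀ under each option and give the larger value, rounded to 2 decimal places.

142.20

breed at age 1: R₀ = 0.79 × (6 + 0.58 × 240) = 0.79 × 145.2000 = 114.7080
delay to age 2: R₀ = 0.79 × (0.75 × 240) = 0.79 × 180.0000 = 142.2000
Higher: delay to age 2 (142.2000).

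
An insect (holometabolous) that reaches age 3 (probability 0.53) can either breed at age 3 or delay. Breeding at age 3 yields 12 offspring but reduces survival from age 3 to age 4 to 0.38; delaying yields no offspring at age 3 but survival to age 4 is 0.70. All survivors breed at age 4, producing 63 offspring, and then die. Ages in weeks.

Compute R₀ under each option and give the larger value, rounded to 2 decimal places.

breed at age 3: R₀ = 0.53 × (12 + 0.38 × 63) = 0.53 × 35.9400 = 19.0482
delay to age 4: R₀ = 0.53 × (0.70 × 63) = 0.53 × 44.1000 = 23.3730
Higher: delay to age 4 (23.3730).

23.37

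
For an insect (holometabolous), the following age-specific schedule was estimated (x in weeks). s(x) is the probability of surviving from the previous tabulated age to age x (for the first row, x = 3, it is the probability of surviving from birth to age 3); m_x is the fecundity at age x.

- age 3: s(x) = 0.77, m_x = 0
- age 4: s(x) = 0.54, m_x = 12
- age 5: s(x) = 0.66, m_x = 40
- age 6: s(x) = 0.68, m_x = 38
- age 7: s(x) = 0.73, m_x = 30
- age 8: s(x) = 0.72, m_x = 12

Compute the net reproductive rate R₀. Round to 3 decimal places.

Survivorship from birth: l_x = s_3·s_4·…·s_x.
  l_3 = 0.77000
  l_4 = 0.41580
  l_5 = 0.27443
  l_6 = 0.18661
  l_7 = 0.13623
  l_8 = 0.09808
R₀ = Σ l_x m_x:
  age 3: 0.77000 × 0 = 0.0000
  age 4: 0.41580 × 12 = 4.9896
  age 5: 0.27443 × 40 = 10.9772
  age 6: 0.18661 × 38 = 7.0912
  age 7: 0.13623 × 30 = 4.0869
  age 8: 0.09808 × 12 = 1.1770
R₀ = 0.0000 + 4.9896 + 10.9772 + 7.0912 + 4.0869 + 1.1770 = 28.3218

28.322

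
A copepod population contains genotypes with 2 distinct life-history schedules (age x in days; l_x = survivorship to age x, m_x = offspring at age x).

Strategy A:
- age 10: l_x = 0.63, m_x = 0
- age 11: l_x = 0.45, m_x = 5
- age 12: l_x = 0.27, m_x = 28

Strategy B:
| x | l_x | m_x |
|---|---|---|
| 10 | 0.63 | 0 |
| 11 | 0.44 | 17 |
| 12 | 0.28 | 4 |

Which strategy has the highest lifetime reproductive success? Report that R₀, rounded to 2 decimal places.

Strategy A: R₀ = 0.63×0 + 0.45×5 + 0.27×28 = 9.8100
Strategy B: R₀ = 0.63×0 + 0.44×17 + 0.28×4 = 8.6000
Highest R₀: strategy A with 9.8100.

9.81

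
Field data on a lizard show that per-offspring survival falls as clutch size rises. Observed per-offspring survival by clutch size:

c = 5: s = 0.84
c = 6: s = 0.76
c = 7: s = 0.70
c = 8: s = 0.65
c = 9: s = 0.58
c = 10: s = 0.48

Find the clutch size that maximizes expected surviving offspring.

9

Expected surviving offspring = c × s(c):
  c=5: 5 × 0.84 = 4.200
  c=6: 6 × 0.76 = 4.560
  c=7: 7 × 0.70 = 4.900
  c=8: 8 × 0.65 = 5.200
  c=9: 9 × 0.58 = 5.220
  c=10: 10 × 0.48 = 4.800
Maximum at c = 9 (5.220 surviving offspring).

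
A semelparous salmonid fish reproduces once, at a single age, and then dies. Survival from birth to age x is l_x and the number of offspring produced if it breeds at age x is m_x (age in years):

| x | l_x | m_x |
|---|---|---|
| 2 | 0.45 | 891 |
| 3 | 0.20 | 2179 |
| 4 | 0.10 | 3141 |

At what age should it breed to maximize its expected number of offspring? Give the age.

Expected offspring if breeding at age x = l_x × m_x:
  age 2: 0.45 × 891 = 400.950
  age 3: 0.20 × 2179 = 435.800
  age 4: 0.10 × 3141 = 314.100
Maximum at age 3 (435.800).

3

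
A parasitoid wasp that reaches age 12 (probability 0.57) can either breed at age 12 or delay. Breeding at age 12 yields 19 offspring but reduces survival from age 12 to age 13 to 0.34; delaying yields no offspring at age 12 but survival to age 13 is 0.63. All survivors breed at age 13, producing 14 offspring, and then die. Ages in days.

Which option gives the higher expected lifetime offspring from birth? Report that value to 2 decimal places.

breed at age 12: R₀ = 0.57 × (19 + 0.34 × 14) = 0.57 × 23.7600 = 13.5432
delay to age 13: R₀ = 0.57 × (0.63 × 14) = 0.57 × 8.8200 = 5.0274
Higher: breed at age 12 (13.5432).

13.54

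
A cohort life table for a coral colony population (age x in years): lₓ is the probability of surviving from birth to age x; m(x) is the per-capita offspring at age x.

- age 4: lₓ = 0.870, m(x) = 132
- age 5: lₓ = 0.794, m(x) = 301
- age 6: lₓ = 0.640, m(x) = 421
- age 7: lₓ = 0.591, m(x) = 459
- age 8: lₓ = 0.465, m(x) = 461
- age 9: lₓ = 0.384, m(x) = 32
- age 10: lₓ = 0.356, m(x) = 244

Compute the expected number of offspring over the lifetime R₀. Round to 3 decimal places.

R₀ = Σ lₓ m(x):
  age 4: 0.870 × 132 = 114.8400
  age 5: 0.794 × 301 = 238.9940
  age 6: 0.640 × 421 = 269.4400
  age 7: 0.591 × 459 = 271.2690
  age 8: 0.465 × 461 = 214.3650
  age 9: 0.384 × 32 = 12.2880
  age 10: 0.356 × 244 = 86.8640
R₀ = 114.8400 + 238.9940 + 269.4400 + 271.2690 + 214.3650 + 12.2880 + 86.8640 = 1208.0600

1208.060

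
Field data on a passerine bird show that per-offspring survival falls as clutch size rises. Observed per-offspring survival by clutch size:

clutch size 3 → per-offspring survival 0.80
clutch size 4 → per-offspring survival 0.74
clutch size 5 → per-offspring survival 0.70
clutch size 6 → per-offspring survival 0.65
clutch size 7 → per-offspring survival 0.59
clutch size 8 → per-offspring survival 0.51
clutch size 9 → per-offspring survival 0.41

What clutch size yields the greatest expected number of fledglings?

7

Expected fledglings = c × s(c):
  c=3: 3 × 0.80 = 2.400
  c=4: 4 × 0.74 = 2.960
  c=5: 5 × 0.70 = 3.500
  c=6: 6 × 0.65 = 3.900
  c=7: 7 × 0.59 = 4.130
  c=8: 8 × 0.51 = 4.080
  c=9: 9 × 0.41 = 3.690
Maximum at c = 7 (4.130 fledglings).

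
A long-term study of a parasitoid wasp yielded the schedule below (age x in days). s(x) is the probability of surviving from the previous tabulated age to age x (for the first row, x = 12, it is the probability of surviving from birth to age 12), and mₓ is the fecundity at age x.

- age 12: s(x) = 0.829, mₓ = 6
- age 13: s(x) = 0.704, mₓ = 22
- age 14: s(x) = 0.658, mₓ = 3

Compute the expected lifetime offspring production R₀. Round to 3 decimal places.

Survivorship from birth: l_x = s_12·s_13·…·s_x.
  l_12 = 0.82900
  l_13 = 0.58362
  l_14 = 0.38402
R₀ = Σ l_x mₓ:
  age 12: 0.82900 × 6 = 4.9740
  age 13: 0.58362 × 22 = 12.8396
  age 14: 0.38402 × 3 = 1.1521
R₀ = 4.9740 + 12.8396 + 1.1521 = 18.9657

18.966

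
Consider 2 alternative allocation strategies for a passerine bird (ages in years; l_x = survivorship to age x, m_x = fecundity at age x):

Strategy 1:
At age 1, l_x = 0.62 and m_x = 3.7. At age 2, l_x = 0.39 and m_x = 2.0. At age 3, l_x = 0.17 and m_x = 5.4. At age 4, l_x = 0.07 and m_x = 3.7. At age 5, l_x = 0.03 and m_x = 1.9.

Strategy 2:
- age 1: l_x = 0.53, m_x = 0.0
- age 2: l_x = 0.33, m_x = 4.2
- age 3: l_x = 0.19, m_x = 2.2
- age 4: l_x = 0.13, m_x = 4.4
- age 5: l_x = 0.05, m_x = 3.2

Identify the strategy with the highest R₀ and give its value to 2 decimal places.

4.31

Strategy 1: R₀ = 0.62×3.7 + 0.39×2.0 + 0.17×5.4 + 0.07×3.7 + 0.03×1.9 = 4.3080
Strategy 2: R₀ = 0.53×0.0 + 0.33×4.2 + 0.19×2.2 + 0.13×4.4 + 0.05×3.2 = 2.5360
Highest R₀: strategy 1 with 4.3080.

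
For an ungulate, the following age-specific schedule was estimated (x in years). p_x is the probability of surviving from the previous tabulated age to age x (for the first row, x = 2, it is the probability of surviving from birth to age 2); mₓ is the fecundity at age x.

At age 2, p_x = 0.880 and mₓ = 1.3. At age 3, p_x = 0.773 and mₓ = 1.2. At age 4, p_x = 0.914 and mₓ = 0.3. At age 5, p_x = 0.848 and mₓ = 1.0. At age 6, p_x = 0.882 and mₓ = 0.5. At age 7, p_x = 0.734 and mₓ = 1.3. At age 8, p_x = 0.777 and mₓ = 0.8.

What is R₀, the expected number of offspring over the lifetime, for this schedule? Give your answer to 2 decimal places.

3.56

Survivorship from birth: l_x = p_2·p_3·…·p_x.
  l_2 = 0.88000
  l_3 = 0.68024
  l_4 = 0.62174
  l_5 = 0.52723
  l_6 = 0.46502
  l_7 = 0.34133
  l_8 = 0.26521
R₀ = Σ l_x mₓ:
  age 2: 0.88000 × 1.3 = 1.1440
  age 3: 0.68024 × 1.2 = 0.8163
  age 4: 0.62174 × 0.3 = 0.1865
  age 5: 0.52723 × 1.0 = 0.5272
  age 6: 0.46502 × 0.5 = 0.2325
  age 7: 0.34133 × 1.3 = 0.4437
  age 8: 0.26521 × 0.8 = 0.2122
R₀ = 1.1440 + 0.8163 + 0.1865 + 0.5272 + 0.2325 + 0.4437 + 0.2122 = 3.5624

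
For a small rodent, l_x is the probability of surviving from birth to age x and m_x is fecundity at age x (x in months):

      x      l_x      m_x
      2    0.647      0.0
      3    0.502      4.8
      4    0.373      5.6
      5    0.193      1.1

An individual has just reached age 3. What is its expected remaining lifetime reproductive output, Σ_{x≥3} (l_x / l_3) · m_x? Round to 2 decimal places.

9.38

l_3 = 0.502. Conditional survival from age 3 to x is l_x / l_3.
  x=3: (0.502/0.502) × 4.8 = 4.8000
  x=4: (0.373/0.502) × 5.6 = 4.1610
  x=5: (0.193/0.502) × 1.1 = 0.4229
Sum = 4.8000 + 4.1610 + 0.4229 = 9.3839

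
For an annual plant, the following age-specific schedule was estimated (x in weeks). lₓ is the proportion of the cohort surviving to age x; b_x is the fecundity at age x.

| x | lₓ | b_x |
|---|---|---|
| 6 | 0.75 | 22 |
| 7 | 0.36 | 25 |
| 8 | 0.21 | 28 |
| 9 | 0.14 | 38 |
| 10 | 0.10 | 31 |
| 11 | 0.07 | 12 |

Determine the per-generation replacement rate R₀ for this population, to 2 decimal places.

40.64

R₀ = Σ lₓ b_x:
  age 6: 0.75 × 22 = 16.5000
  age 7: 0.36 × 25 = 9.0000
  age 8: 0.21 × 28 = 5.8800
  age 9: 0.14 × 38 = 5.3200
  age 10: 0.10 × 31 = 3.1000
  age 11: 0.07 × 12 = 0.8400
R₀ = 16.5000 + 9.0000 + 5.8800 + 5.3200 + 3.1000 + 0.8400 = 40.6400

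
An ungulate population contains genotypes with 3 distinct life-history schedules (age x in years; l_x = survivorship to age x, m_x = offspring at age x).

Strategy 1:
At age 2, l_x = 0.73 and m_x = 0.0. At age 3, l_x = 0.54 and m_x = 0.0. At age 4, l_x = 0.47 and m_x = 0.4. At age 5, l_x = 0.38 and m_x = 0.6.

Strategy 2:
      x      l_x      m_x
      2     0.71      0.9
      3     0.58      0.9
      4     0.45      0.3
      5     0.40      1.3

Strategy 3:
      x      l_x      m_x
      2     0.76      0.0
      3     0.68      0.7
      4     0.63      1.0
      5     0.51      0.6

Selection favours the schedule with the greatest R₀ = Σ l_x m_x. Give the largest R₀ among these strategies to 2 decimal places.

Strategy 1: R₀ = 0.73×0.0 + 0.54×0.0 + 0.47×0.4 + 0.38×0.6 = 0.4160
Strategy 2: R₀ = 0.71×0.9 + 0.58×0.9 + 0.45×0.3 + 0.40×1.3 = 1.8160
Strategy 3: R₀ = 0.76×0.0 + 0.68×0.7 + 0.63×1.0 + 0.51×0.6 = 1.4120
Highest R₀: strategy 2 with 1.8160.

1.82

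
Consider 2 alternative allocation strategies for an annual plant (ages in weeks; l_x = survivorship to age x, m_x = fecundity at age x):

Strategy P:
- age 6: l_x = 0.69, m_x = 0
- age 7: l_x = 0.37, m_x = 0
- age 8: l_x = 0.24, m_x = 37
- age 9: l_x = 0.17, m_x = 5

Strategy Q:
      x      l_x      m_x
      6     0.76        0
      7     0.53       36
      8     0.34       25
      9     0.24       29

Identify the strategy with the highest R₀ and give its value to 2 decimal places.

Strategy P: R₀ = 0.69×0 + 0.37×0 + 0.24×37 + 0.17×5 = 9.7300
Strategy Q: R₀ = 0.76×0 + 0.53×36 + 0.34×25 + 0.24×29 = 34.5400
Highest R₀: strategy Q with 34.5400.

34.54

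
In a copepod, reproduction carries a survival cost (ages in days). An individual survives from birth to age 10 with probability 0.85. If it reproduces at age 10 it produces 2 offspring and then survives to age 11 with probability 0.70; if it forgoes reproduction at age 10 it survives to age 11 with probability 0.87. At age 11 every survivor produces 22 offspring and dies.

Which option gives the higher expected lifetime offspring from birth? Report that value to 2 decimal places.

breed at age 10: R₀ = 0.85 × (2 + 0.70 × 22) = 0.85 × 17.4000 = 14.7900
delay to age 11: R₀ = 0.85 × (0.87 × 22) = 0.85 × 19.1400 = 16.2690
Higher: delay to age 11 (16.2690).

16.27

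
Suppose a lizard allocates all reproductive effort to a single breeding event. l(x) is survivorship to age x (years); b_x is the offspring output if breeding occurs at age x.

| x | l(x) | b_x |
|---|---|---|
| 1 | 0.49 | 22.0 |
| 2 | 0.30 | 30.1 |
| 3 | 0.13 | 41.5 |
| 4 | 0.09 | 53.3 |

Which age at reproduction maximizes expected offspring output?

Expected offspring if breeding at age x = l(x) × b_x:
  age 1: 0.49 × 22.0 = 10.780
  age 2: 0.30 × 30.1 = 9.030
  age 3: 0.13 × 41.5 = 5.395
  age 4: 0.09 × 53.3 = 4.797
Maximum at age 1 (10.780).

1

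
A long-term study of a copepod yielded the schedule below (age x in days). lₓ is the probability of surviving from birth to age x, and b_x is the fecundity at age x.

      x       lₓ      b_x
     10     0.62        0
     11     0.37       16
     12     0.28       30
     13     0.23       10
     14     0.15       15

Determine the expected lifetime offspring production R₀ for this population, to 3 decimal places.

R₀ = Σ lₓ b_x:
  age 10: 0.62 × 0 = 0.0000
  age 11: 0.37 × 16 = 5.9200
  age 12: 0.28 × 30 = 8.4000
  age 13: 0.23 × 10 = 2.3000
  age 14: 0.15 × 15 = 2.2500
R₀ = 0.0000 + 5.9200 + 8.4000 + 2.3000 + 2.2500 = 18.8700

18.870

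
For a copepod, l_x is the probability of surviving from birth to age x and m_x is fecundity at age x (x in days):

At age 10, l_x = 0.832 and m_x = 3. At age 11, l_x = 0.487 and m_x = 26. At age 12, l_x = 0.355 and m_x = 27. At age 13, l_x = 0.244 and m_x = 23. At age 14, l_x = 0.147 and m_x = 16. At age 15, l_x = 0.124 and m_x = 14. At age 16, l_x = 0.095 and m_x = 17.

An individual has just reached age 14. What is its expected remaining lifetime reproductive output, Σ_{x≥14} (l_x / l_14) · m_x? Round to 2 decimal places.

l_14 = 0.147. Conditional survival from age 14 to x is l_x / l_14.
  x=14: (0.147/0.147) × 16 = 16.0000
  x=15: (0.124/0.147) × 14 = 11.8095
  x=16: (0.095/0.147) × 17 = 10.9864
Sum = 16.0000 + 11.8095 + 10.9864 = 38.7959

38.80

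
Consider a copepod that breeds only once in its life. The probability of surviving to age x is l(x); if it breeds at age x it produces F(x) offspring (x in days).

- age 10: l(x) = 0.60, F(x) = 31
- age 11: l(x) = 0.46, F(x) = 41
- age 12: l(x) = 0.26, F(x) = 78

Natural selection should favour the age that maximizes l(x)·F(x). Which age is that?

12

Expected offspring if breeding at age x = l(x) × F(x):
  age 10: 0.60 × 31 = 18.600
  age 11: 0.46 × 41 = 18.860
  age 12: 0.26 × 78 = 20.280
Maximum at age 12 (20.280).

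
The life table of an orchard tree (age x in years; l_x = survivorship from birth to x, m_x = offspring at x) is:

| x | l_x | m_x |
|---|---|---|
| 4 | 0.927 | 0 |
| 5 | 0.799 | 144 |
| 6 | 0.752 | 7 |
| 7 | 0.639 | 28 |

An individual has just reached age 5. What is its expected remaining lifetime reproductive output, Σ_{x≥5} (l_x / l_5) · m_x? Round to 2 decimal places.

l_5 = 0.799. Conditional survival from age 5 to x is l_x / l_5.
  x=5: (0.799/0.799) × 144 = 144.0000
  x=6: (0.752/0.799) × 7 = 6.5882
  x=7: (0.639/0.799) × 28 = 22.3930
Sum = 144.0000 + 6.5882 + 22.3930 = 172.9812

172.98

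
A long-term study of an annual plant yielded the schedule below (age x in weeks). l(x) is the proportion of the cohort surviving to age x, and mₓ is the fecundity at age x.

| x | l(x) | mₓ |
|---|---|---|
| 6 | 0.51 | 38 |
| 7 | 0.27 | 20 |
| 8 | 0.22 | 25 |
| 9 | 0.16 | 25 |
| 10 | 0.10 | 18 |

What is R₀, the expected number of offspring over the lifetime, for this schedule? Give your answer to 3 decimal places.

R₀ = Σ l(x) mₓ:
  age 6: 0.51 × 38 = 19.3800
  age 7: 0.27 × 20 = 5.4000
  age 8: 0.22 × 25 = 5.5000
  age 9: 0.16 × 25 = 4.0000
  age 10: 0.10 × 18 = 1.8000
R₀ = 19.3800 + 5.4000 + 5.5000 + 4.0000 + 1.8000 = 36.0800

36.080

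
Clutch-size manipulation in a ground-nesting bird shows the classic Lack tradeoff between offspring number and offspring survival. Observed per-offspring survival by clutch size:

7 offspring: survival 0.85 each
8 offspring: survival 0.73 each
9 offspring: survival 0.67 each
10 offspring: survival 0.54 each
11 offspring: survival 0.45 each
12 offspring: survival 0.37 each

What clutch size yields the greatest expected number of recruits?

Expected recruits = c × s(c):
  c=7: 7 × 0.85 = 5.950
  c=8: 8 × 0.73 = 5.840
  c=9: 9 × 0.67 = 6.030
  c=10: 10 × 0.54 = 5.400
  c=11: 11 × 0.45 = 4.950
  c=12: 12 × 0.37 = 4.440
Maximum at c = 9 (6.030 recruits).

9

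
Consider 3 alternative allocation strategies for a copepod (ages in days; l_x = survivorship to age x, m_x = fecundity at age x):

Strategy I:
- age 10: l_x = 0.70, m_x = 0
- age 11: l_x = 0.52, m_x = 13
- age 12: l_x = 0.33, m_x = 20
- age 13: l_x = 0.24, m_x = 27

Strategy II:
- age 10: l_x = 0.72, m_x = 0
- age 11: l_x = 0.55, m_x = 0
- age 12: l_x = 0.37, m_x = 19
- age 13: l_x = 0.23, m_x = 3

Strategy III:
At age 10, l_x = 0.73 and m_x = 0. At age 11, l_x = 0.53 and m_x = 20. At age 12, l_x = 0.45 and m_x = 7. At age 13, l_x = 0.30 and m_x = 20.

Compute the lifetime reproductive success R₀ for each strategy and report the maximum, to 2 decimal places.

Strategy I: R₀ = 0.70×0 + 0.52×13 + 0.33×20 + 0.24×27 = 19.8400
Strategy II: R₀ = 0.72×0 + 0.55×0 + 0.37×19 + 0.23×3 = 7.7200
Strategy III: R₀ = 0.73×0 + 0.53×20 + 0.45×7 + 0.30×20 = 19.7500
Highest R₀: strategy I with 19.8400.

19.84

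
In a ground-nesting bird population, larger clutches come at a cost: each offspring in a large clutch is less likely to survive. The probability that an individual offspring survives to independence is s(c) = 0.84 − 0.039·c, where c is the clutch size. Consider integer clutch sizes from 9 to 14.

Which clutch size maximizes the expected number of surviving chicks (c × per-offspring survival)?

11

Expected surviving chicks = c × s(c):
  c=9: 9 × 0.489 = 4.401
  c=10: 10 × 0.450 = 4.500
  c=11: 11 × 0.411 = 4.521
  c=12: 12 × 0.372 = 4.464
  c=13: 13 × 0.333 = 4.329
  c=14: 14 × 0.294 = 4.116
Maximum at c = 11 (4.521 surviving chicks).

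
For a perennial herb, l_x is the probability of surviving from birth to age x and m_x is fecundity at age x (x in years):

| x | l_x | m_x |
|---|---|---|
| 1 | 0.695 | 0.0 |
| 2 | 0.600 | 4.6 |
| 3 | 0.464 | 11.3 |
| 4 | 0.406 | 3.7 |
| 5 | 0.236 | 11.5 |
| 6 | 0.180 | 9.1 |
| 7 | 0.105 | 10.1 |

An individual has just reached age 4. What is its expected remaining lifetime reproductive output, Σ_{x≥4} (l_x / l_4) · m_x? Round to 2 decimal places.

l_4 = 0.406. Conditional survival from age 4 to x is l_x / l_4.
  x=4: (0.406/0.406) × 3.7 = 3.7000
  x=5: (0.236/0.406) × 11.5 = 6.6847
  x=6: (0.180/0.406) × 9.1 = 4.0345
  x=7: (0.105/0.406) × 10.1 = 2.6121
Sum = 3.7000 + 6.6847 + 4.0345 + 2.6121 = 17.0313

17.03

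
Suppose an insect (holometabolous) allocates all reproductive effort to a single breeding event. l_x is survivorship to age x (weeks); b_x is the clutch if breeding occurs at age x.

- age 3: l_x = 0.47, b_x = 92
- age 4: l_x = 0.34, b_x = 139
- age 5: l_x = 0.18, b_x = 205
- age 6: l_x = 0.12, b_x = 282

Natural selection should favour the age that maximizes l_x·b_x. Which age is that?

Expected offspring if breeding at age x = l_x × b_x:
  age 3: 0.47 × 92 = 43.240
  age 4: 0.34 × 139 = 47.260
  age 5: 0.18 × 205 = 36.900
  age 6: 0.12 × 282 = 33.840
Maximum at age 4 (47.260).

4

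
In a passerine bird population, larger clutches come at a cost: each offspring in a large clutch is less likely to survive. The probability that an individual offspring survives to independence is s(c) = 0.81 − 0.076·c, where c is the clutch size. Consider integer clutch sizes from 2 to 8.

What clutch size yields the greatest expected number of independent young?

5

Expected independent young = c × s(c):
  c=2: 2 × 0.658 = 1.316
  c=3: 3 × 0.582 = 1.746
  c=4: 4 × 0.506 = 2.024
  c=5: 5 × 0.430 = 2.150
  c=6: 6 × 0.354 = 2.124
  c=7: 7 × 0.278 = 1.946
  c=8: 8 × 0.202 = 1.616
Maximum at c = 5 (2.150 independent young).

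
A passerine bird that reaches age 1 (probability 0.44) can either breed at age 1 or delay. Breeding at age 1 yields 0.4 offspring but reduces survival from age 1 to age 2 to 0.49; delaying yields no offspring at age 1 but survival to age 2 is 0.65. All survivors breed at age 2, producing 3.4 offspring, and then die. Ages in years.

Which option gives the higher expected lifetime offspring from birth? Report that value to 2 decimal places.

0.97

breed at age 1: R₀ = 0.44 × (0.4 + 0.49 × 3.4) = 0.44 × 2.0660 = 0.9090
delay to age 2: R₀ = 0.44 × (0.65 × 3.4) = 0.44 × 2.2100 = 0.9724
Higher: delay to age 2 (0.9724).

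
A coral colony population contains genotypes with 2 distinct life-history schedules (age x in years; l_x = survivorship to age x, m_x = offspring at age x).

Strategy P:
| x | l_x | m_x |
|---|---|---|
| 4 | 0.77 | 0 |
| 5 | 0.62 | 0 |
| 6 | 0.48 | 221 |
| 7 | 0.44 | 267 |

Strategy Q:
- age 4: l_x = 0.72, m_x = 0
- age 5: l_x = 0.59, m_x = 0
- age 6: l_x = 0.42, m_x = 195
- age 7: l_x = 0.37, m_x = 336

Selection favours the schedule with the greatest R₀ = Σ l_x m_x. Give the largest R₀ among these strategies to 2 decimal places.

223.56

Strategy P: R₀ = 0.77×0 + 0.62×0 + 0.48×221 + 0.44×267 = 223.5600
Strategy Q: R₀ = 0.72×0 + 0.59×0 + 0.42×195 + 0.37×336 = 206.2200
Highest R₀: strategy P with 223.5600.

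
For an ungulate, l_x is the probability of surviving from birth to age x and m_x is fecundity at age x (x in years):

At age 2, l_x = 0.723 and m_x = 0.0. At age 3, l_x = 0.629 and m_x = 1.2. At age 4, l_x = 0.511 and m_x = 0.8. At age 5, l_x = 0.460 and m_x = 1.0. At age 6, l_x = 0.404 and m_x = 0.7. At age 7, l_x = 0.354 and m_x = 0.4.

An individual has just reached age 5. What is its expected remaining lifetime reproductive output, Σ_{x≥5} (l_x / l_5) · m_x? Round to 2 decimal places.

l_5 = 0.460. Conditional survival from age 5 to x is l_x / l_5.
  x=5: (0.460/0.460) × 1.0 = 1.0000
  x=6: (0.404/0.460) × 0.7 = 0.6148
  x=7: (0.354/0.460) × 0.4 = 0.3078
Sum = 1.0000 + 0.6148 + 0.3078 = 1.9226

1.92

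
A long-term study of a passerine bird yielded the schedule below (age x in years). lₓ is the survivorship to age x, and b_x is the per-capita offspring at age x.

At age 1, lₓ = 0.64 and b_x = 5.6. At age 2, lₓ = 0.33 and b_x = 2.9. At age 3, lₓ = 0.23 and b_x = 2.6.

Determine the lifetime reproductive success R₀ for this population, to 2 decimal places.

R₀ = Σ lₓ b_x:
  age 1: 0.64 × 5.6 = 3.5840
  age 2: 0.33 × 2.9 = 0.9570
  age 3: 0.23 × 2.6 = 0.5980
R₀ = 3.5840 + 0.9570 + 0.5980 = 5.1390

5.14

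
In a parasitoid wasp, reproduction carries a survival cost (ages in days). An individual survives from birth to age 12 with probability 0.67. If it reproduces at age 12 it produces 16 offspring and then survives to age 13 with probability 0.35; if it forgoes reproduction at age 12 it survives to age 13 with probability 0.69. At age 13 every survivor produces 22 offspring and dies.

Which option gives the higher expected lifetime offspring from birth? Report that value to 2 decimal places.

15.88

breed at age 12: R₀ = 0.67 × (16 + 0.35 × 22) = 0.67 × 23.7000 = 15.8790
delay to age 13: R₀ = 0.67 × (0.69 × 22) = 0.67 × 15.1800 = 10.1706
Higher: breed at age 12 (15.8790).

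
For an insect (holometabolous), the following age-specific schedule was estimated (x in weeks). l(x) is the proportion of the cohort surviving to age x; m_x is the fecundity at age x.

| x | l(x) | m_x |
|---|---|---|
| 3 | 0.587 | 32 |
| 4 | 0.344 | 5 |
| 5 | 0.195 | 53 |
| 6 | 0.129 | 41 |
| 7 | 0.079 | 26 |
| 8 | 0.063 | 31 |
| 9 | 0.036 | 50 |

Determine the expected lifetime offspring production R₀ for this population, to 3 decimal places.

41.935

R₀ = Σ l(x) m_x:
  age 3: 0.587 × 32 = 18.7840
  age 4: 0.344 × 5 = 1.7200
  age 5: 0.195 × 53 = 10.3350
  age 6: 0.129 × 41 = 5.2890
  age 7: 0.079 × 26 = 2.0540
  age 8: 0.063 × 31 = 1.9530
  age 9: 0.036 × 50 = 1.8000
R₀ = 18.7840 + 1.7200 + 10.3350 + 5.2890 + 2.0540 + 1.9530 + 1.8000 = 41.9350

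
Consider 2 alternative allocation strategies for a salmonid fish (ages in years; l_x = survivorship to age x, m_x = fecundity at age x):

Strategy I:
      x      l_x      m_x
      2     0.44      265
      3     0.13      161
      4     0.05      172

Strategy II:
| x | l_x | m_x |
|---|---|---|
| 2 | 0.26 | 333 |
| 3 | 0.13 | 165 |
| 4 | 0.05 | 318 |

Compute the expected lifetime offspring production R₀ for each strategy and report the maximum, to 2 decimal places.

146.13

Strategy I: R₀ = 0.44×265 + 0.13×161 + 0.05×172 = 146.1300
Strategy II: R₀ = 0.26×333 + 0.13×165 + 0.05×318 = 123.9300
Highest R₀: strategy I with 146.1300.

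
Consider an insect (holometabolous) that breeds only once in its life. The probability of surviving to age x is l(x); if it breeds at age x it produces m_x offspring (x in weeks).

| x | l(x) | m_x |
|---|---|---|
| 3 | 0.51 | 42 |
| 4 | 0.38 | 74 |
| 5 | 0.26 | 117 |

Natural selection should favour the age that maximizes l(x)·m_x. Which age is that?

5

Expected offspring if breeding at age x = l(x) × m_x:
  age 3: 0.51 × 42 = 21.420
  age 4: 0.38 × 74 = 28.120
  age 5: 0.26 × 117 = 30.420
Maximum at age 5 (30.420).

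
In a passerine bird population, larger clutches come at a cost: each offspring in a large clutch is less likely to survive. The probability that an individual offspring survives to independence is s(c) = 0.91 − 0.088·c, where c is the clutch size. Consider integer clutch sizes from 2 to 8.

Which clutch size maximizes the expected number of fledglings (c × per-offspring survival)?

5

Expected fledglings = c × s(c):
  c=2: 2 × 0.734 = 1.468
  c=3: 3 × 0.646 = 1.938
  c=4: 4 × 0.558 = 2.232
  c=5: 5 × 0.470 = 2.350
  c=6: 6 × 0.382 = 2.292
  c=7: 7 × 0.294 = 2.058
  c=8: 8 × 0.206 = 1.648
Maximum at c = 5 (2.350 fledglings).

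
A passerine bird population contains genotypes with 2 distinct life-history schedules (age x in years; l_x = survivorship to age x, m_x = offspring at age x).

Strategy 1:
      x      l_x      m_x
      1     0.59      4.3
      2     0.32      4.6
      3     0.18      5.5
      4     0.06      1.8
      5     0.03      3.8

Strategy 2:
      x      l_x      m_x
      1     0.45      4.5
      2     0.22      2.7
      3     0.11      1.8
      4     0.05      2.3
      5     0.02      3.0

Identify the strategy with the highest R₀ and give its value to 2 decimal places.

5.22

Strategy 1: R₀ = 0.59×4.3 + 0.32×4.6 + 0.18×5.5 + 0.06×1.8 + 0.03×3.8 = 5.2210
Strategy 2: R₀ = 0.45×4.5 + 0.22×2.7 + 0.11×1.8 + 0.05×2.3 + 0.02×3.0 = 2.9920
Highest R₀: strategy 1 with 5.2210.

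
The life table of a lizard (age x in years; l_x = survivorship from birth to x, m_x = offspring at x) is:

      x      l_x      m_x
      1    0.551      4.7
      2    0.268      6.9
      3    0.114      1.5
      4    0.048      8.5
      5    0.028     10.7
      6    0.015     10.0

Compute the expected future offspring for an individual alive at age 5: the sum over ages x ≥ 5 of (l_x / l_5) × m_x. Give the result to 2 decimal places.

l_5 = 0.028. Conditional survival from age 5 to x is l_x / l_5.
  x=5: (0.028/0.028) × 10.7 = 10.7000
  x=6: (0.015/0.028) × 10.0 = 5.3571
Sum = 10.7000 + 5.3571 = 16.0571

16.06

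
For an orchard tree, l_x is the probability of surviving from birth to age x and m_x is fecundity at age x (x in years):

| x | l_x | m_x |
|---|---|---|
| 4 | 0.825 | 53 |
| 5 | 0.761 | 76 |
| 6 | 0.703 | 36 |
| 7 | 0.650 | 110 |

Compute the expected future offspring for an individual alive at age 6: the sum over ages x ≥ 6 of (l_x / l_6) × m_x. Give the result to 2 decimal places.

137.71

l_6 = 0.703. Conditional survival from age 6 to x is l_x / l_6.
  x=6: (0.703/0.703) × 36 = 36.0000
  x=7: (0.650/0.703) × 110 = 101.7070
Sum = 36.0000 + 101.7070 = 137.7070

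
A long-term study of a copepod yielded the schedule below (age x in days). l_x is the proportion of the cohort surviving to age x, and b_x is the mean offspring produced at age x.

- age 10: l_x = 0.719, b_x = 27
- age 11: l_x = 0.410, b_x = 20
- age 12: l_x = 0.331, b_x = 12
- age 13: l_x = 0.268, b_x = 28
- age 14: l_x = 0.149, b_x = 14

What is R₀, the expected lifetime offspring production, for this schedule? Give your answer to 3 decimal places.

R₀ = Σ l_x b_x:
  age 10: 0.719 × 27 = 19.4130
  age 11: 0.410 × 20 = 8.2000
  age 12: 0.331 × 12 = 3.9720
  age 13: 0.268 × 28 = 7.5040
  age 14: 0.149 × 14 = 2.0860
R₀ = 19.4130 + 8.2000 + 3.9720 + 7.5040 + 2.0860 = 41.1750

41.175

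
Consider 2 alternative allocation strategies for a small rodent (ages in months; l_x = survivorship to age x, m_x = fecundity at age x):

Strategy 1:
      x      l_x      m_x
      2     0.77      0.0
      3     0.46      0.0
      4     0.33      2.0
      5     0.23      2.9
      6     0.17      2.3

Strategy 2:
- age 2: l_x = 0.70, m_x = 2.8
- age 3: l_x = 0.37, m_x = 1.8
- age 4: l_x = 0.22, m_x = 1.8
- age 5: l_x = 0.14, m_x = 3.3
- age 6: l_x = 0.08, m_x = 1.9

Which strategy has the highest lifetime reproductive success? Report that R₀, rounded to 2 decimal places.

3.64

Strategy 1: R₀ = 0.77×0.0 + 0.46×0.0 + 0.33×2.0 + 0.23×2.9 + 0.17×2.3 = 1.7180
Strategy 2: R₀ = 0.70×2.8 + 0.37×1.8 + 0.22×1.8 + 0.14×3.3 + 0.08×1.9 = 3.6360
Highest R₀: strategy 2 with 3.6360.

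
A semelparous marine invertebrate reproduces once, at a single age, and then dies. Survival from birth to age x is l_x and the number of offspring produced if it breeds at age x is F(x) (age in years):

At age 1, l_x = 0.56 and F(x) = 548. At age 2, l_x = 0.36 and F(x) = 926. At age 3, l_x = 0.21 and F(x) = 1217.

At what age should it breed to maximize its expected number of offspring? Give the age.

2

Expected offspring if breeding at age x = l_x × F(x):
  age 1: 0.56 × 548 = 306.880
  age 2: 0.36 × 926 = 333.360
  age 3: 0.21 × 1217 = 255.570
Maximum at age 2 (333.360).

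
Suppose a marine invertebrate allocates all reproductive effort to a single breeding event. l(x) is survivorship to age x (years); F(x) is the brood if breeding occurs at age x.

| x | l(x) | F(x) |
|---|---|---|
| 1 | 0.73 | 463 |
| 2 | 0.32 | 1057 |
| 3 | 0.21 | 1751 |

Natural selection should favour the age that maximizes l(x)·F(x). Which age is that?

Expected offspring if breeding at age x = l(x) × F(x):
  age 1: 0.73 × 463 = 337.990
  age 2: 0.32 × 1057 = 338.240
  age 3: 0.21 × 1751 = 367.710
Maximum at age 3 (367.710).

3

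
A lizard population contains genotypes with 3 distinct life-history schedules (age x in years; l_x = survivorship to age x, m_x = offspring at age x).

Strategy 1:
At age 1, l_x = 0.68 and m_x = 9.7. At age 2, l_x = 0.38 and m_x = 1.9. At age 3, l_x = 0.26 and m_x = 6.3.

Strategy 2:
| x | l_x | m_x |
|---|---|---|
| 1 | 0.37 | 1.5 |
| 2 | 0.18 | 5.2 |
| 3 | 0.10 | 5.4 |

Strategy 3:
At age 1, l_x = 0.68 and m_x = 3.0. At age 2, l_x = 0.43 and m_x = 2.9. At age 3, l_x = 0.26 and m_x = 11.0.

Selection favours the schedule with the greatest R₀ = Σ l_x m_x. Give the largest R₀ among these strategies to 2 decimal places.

Strategy 1: R₀ = 0.68×9.7 + 0.38×1.9 + 0.26×6.3 = 8.9560
Strategy 2: R₀ = 0.37×1.5 + 0.18×5.2 + 0.10×5.4 = 2.0310
Strategy 3: R₀ = 0.68×3.0 + 0.43×2.9 + 0.26×11.0 = 6.1470
Highest R₀: strategy 1 with 8.9560.

8.96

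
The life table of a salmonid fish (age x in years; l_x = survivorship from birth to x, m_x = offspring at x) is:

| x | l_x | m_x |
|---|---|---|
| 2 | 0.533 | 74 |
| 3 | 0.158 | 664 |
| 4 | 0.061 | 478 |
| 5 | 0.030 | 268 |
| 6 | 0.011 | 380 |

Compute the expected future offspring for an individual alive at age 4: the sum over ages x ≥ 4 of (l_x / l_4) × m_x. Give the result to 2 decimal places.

678.33

l_4 = 0.061. Conditional survival from age 4 to x is l_x / l_4.
  x=4: (0.061/0.061) × 478 = 478.0000
  x=5: (0.030/0.061) × 268 = 131.8033
  x=6: (0.011/0.061) × 380 = 68.5246
Sum = 478.0000 + 131.8033 + 68.5246 = 678.3279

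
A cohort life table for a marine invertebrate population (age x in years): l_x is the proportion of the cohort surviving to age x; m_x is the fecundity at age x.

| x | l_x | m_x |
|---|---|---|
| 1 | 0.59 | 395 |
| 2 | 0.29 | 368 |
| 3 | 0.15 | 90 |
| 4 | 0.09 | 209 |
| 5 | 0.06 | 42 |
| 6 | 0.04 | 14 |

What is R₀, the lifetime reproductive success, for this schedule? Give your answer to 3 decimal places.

375.160

R₀ = Σ l_x m_x:
  age 1: 0.59 × 395 = 233.0500
  age 2: 0.29 × 368 = 106.7200
  age 3: 0.15 × 90 = 13.5000
  age 4: 0.09 × 209 = 18.8100
  age 5: 0.06 × 42 = 2.5200
  age 6: 0.04 × 14 = 0.5600
R₀ = 233.0500 + 106.7200 + 13.5000 + 18.8100 + 2.5200 + 0.5600 = 375.1600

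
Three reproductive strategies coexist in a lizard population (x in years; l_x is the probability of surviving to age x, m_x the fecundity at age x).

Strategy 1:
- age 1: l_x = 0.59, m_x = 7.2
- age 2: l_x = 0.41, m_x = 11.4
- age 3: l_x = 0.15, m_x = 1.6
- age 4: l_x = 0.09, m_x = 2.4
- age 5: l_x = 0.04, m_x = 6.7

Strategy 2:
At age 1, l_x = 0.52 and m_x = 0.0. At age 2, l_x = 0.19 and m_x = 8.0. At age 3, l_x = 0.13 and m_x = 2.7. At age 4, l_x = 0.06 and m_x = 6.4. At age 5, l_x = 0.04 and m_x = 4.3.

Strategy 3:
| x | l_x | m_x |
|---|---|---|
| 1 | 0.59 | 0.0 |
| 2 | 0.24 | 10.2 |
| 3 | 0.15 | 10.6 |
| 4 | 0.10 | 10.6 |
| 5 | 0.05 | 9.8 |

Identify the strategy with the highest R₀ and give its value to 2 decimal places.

Strategy 1: R₀ = 0.59×7.2 + 0.41×11.4 + 0.15×1.6 + 0.09×2.4 + 0.04×6.7 = 9.6460
Strategy 2: R₀ = 0.52×0.0 + 0.19×8.0 + 0.13×2.7 + 0.06×6.4 + 0.04×4.3 = 2.4270
Strategy 3: R₀ = 0.59×0.0 + 0.24×10.2 + 0.15×10.6 + 0.10×10.6 + 0.05×9.8 = 5.5880
Highest R₀: strategy 1 with 9.6460.

9.65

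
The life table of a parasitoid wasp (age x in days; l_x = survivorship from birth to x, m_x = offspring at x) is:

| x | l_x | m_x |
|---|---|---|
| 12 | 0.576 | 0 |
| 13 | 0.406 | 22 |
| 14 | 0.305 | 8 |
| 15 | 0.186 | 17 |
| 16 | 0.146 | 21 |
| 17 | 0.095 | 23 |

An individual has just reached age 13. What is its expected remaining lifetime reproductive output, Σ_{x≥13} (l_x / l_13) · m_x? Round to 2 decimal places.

48.73

l_13 = 0.406. Conditional survival from age 13 to x is l_x / l_13.
  x=13: (0.406/0.406) × 22 = 22.0000
  x=14: (0.305/0.406) × 8 = 6.0099
  x=15: (0.186/0.406) × 17 = 7.7882
  x=16: (0.146/0.406) × 21 = 7.5517
  x=17: (0.095/0.406) × 23 = 5.3818
Sum = 22.0000 + 6.0099 + 7.7882 + 7.5517 + 5.3818 = 48.7315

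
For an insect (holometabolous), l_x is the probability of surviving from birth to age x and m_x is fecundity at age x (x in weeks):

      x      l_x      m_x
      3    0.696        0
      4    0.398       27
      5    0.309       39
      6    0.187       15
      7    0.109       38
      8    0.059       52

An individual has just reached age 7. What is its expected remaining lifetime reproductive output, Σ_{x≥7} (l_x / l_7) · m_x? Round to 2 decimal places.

l_7 = 0.109. Conditional survival from age 7 to x is l_x / l_7.
  x=7: (0.109/0.109) × 38 = 38.0000
  x=8: (0.059/0.109) × 52 = 28.1468
Sum = 38.0000 + 28.1468 = 66.1468

66.15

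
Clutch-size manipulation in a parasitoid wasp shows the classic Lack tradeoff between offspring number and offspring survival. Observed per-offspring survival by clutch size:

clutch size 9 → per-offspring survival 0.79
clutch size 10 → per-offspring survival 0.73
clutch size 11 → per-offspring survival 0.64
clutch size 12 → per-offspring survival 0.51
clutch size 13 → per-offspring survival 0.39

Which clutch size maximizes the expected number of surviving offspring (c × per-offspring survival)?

10

Expected surviving offspring = c × s(c):
  c=9: 9 × 0.79 = 7.110
  c=10: 10 × 0.73 = 7.300
  c=11: 11 × 0.64 = 7.040
  c=12: 12 × 0.51 = 6.120
  c=13: 13 × 0.39 = 5.070
Maximum at c = 10 (7.300 surviving offspring).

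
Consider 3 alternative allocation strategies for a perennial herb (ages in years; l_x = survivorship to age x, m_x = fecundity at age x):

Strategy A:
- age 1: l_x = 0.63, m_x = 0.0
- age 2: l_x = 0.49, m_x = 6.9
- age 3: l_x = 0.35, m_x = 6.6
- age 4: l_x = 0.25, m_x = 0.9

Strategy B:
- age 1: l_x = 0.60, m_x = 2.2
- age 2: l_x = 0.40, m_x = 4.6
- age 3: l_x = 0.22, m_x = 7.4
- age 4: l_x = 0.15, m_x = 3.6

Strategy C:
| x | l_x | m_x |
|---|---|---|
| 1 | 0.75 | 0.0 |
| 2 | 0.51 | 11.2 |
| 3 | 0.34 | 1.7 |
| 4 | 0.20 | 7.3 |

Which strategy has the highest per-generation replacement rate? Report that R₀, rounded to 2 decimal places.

Strategy A: R₀ = 0.63×0.0 + 0.49×6.9 + 0.35×6.6 + 0.25×0.9 = 5.9160
Strategy B: R₀ = 0.60×2.2 + 0.40×4.6 + 0.22×7.4 + 0.15×3.6 = 5.3280
Strategy C: R₀ = 0.75×0.0 + 0.51×11.2 + 0.34×1.7 + 0.20×7.3 = 7.7500
Highest R₀: strategy C with 7.7500.

7.75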